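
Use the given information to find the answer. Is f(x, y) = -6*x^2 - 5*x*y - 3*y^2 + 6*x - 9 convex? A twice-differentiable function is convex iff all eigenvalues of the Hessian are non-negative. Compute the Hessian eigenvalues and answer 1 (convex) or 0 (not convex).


The Hessian of f(x,y) = -6*x^2 - 5*x*y - 3*y^2 + 6*x - 9 is:
H = [[-12, -5], [-5, -6]]
Trace = -12 - 6 = -18
Determinant = -12*-6 - (-5)^2 = 47
Discriminant = (-18)^2 - 4*47 = 136.0
Eigenvalues: lambda_1 = -14.831, lambda_2 = -3.169
The function is not convex.

0


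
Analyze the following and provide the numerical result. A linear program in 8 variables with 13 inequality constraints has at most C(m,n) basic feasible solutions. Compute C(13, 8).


Each vertex corresponds to some choice of n active constraints out of m, so the number of vertices is at most C(m, n) = m! / (n!(m-n)!).
m = 13, n = 8
Numerator: 13 * 12 * 11 * 10 * 9 * 8 * 7 * 6
Denominator: 8! = 40320
C(13, 8) = 1287


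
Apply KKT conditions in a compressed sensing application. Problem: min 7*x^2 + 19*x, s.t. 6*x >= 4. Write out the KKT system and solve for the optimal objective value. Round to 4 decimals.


Step 1: Try lambda = 0 (constraint inactive).
x_unc = -19/(2*7) = -1.3571
Check: 6*-1.3571 = -8.1426 < 4 -- violated!
Step 2: Constraint must be active: 6*x = 4
x* = 4/6 = 2/3 = 0.6667 (rounded; the exact value 2/3 is used below)
lambda = (2*7*(2/3) + 19)/6 = 4.7222
Step 3: Compute optimal value.
f(x*) = 7*(2/3)^2 + 19*(2/3) = 15.7778


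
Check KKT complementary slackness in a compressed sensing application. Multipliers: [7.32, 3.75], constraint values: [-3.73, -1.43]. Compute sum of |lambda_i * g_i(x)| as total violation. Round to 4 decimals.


KKT complementary slackness check:
lambda_1 * g_1 = 7.32 * -3.73 = -27.3036
lambda_2 * g_2 = 3.75 * -1.43 = -5.3625
Total violation = 27.3036 + 5.3625 = 32.6661


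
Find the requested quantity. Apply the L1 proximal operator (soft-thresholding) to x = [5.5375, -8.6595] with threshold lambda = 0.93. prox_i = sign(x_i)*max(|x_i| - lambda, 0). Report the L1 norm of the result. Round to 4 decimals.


Soft-thresholding with lambda = 0.93:
prox(5.5375) = sign(5.5375)*max(|5.5375| - 0.93, 0) = 4.6075
prox(-8.6595) = sign(-8.6595)*max(|-8.6595| - 0.93, 0) = -7.7295
prox(x) = [4.6075, -7.7295]
||prox(x)||_1 = 4.6075 + 7.7295 = 12.337


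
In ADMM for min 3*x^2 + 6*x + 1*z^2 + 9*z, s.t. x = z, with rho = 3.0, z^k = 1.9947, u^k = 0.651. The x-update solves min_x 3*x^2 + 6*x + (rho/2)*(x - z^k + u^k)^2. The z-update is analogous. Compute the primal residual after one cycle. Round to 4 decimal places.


ADMM iteration with rho = 3.0, z^k = 1.9947, u^k = 0.651
Step 1: x-update.
Minimize 3*x^2 + 6*x + (3.0/2)*(x - 1.9947 + 0.651)^2
FOC: (2*3 + 3.0)*x = -6 + 3.0*(1.9947 - 0.651)
x^{k+1} = -0.2188
Step 2: z-update.
Minimize 1*z^2 + 9*z + (3.0/2)*(-0.2188 - z + 0.651)^2
FOC: (2*1 + 3.0)*z = -9 + 3.0*(-0.2188 + 0.651)
z^{k+1} = -1.5407
Step 3: u-update.
u^{k+1} = 0.651 - 0.2188 + 1.5407 = 1.9729
Step 4: Primal residual = |-0.2188 + 1.5407| = 1.3219


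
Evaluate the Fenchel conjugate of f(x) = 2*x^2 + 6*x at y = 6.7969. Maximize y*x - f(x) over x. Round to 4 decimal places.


f*(y) = sup_x {y*x - a*x^2 - b*x} = sup_x {(y-b)*x - a*x^2}
FOC: (y - b) - 2a*x = 0 => x* = (y - b)/(2a)
x* = (6.7969 - 6)/(2*2) = 0.1992
f*(6.7969) = (y-b)^2/(4a) = (6.7969 - 6)^2/(4*2)
= 0.635/8 = 0.0794


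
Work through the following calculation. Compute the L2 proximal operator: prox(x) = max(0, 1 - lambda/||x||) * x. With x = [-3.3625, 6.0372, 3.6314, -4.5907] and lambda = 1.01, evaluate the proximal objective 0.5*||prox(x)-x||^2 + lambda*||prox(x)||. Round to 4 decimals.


Step 1: Compute ||x||.
||x|| = 9.0563
Step 2: Compute scaling factor.
scale = max(0, 1 - 1.01/9.0563) = 0.8885
Step 3: prox(x) = [-2.9875, 5.3639, 3.2264, -4.0787]
||prox(x)|| = 8.0463
Step 4: Proximal objective.
0.5*||prox-x||^2 = 0.5101
lambda*||prox|| = 8.1268
Total = 8.6368


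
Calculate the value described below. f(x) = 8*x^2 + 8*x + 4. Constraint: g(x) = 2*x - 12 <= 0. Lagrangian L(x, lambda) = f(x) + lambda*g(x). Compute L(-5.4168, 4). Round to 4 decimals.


Step 1: Evaluate f(x).
f(-5.4168) = 8*(-5.4168)^2 + 8*(-5.4168) + 4 = 195.3994
Step 2: Evaluate g(x).
g(-5.4168) = 2*-5.4168 - 12 = -22.8336
Step 3: Compute Lagrangian.
L = 195.3994 + 4*-22.8336 = 104.065


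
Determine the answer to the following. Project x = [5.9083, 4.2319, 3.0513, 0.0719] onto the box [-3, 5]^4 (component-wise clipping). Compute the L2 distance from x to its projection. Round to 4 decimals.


Project each component onto [-3, 5].
clip(5.9083) = 5.0, clip(4.2319) = 4.2319, clip(3.0513) = 3.0513, clip(0.0719) = 0.0719
Projection = [5.0, 4.2319, 3.0513, 0.0719]
Squared diffs: [0.825, 0.0, 0.0, 0.0]
Distance = sqrt(0.825) = 0.9083


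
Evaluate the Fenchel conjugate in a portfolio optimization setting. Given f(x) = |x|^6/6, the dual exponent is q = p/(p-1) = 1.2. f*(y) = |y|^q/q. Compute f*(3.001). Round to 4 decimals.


The conjugate exponent q satisfies 1/p + 1/q = 1.
p = 6, so q = 6/(6 - 1) = 1.2
|y|^q = 3.001^1.2 = 3.7387
f*(3.001) = 3.7387 / 1.2 = 3.1156


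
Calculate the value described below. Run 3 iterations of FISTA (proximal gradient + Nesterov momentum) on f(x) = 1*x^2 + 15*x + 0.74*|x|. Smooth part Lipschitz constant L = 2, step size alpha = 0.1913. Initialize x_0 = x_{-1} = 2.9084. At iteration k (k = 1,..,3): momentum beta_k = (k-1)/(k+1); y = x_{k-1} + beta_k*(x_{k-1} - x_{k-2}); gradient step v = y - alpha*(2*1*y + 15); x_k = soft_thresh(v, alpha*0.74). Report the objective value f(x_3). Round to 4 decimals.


FISTA on f(x) = 1*x^2 + 15*x + 0.74*|x|
L = 2, alpha = 0.1913
Iteration 1: beta = 0.0, y = 2.9084 + 0.0*(2.9084 - 2.9084) = 2.9084
  grad(y) = 20.8168, v = y - alpha*grad = -1.0739
  prox(v) = soft_thresh(-1.0739, 0.1416) = -0.9323
Iteration 2: beta = 0.3333, y = -0.9323 + 0.3333*(-0.9323 - 2.9084) = -2.2125
  grad(y) = 10.575, v = y - alpha*grad = -4.2355
  prox(v) = soft_thresh(-4.2355, 0.1416) = -4.0939
Iteration 3: beta = 0.5, y = -4.0939 + 0.5*(-4.0939 + 0.9323) = -5.6748
  grad(y) = 3.6504, v = y - alpha*grad = -6.3731
  prox(v) = soft_thresh(-6.3731, 0.1416) = -6.2315
f(x_3) = 1*(-6.2315)^2 + 15*(-6.2315) + 0.74*|-6.2315| = -50.0297


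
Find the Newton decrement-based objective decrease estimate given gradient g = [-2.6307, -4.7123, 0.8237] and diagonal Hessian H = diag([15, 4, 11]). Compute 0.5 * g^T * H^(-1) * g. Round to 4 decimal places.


Step 1: H is diagonal, so H^(-1) * g = [-0.1754, -1.1781, 0.0749].
Step 2: g^T H^(-1) g = sum_i g_i^2 / H_ii
  = (-2.6307)^2/15 + (-4.7123)^2/4 + (0.8237)^2/11
  = 0.4614 + 5.5514 + 0.0617 = 6.0745
Step 3: Objective decrease = 0.5 * g^T H^(-1) g = 3.0372


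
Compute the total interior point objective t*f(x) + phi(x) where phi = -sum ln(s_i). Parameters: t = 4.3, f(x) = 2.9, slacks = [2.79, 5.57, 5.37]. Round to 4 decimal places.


Step 1: Compute log-barrier.
ln values: [1.026, 1.7174, 1.6808]
phi = -(1.026 + 1.7174 + 1.6808) = -4.4243
Step 2: Compute augmented objective.
t*f(x) = 4.3*2.9 = 12.47
Total = 12.47 - 4.4243 = 8.0457


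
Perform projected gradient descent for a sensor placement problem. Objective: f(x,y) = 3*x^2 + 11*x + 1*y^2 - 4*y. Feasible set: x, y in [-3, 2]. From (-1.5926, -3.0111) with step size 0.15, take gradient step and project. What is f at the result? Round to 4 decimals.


Step 1: Compute gradient at (-1.5926, -3.0111).
grad_x = 2*3*-1.5926 + 11 = 1.4444
grad_y = 2*1*-3.0111 - 4 = -10.0222
Step 2: Gradient step.
x_raw = -1.5926 - 0.15*1.4444 = -1.8093
y_raw = -3.0111 - 0.15*-10.0222 = -1.5078
Step 3: Project onto [-3, 2].
x_proj = clip(-1.8093) = -1.8093
y_proj = clip(-1.5078) = -1.5078
Step 4: Evaluate f.
f(-1.8093, -1.5078) = -1.7771


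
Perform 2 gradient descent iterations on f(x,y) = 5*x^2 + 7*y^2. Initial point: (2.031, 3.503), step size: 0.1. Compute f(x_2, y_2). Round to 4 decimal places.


Gradient descent on f(x,y) = 5*x^2 + 7*y^2.
Starting point: (2.031, 3.503), alpha = 0.1
Step 1: grad_x = 2*5*2.031 = 20.31, grad_y = 2*7*3.503 = 49.042
  x_1 = 2.031 - 0.1*20.31 = 0.0
  y_1 = 3.503 - 0.1*49.042 = -1.4012
Step 2: grad_x = 2*5*0.0 = 0.0, grad_y = 2*7*-1.4012 = -19.6168
  x_2 = 0.0 - 0.1*0.0 = 0.0
  y_2 = -1.4012 - 0.1*-19.6168 = 0.5605
f(0.0, 0.5605) = 5*0.0^2 + 7*0.5605^2 = 2.199


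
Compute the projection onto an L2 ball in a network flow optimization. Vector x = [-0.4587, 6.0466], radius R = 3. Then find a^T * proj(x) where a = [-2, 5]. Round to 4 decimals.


Step 1: Compute ||x|| (intermediates to 6 decimals).
||x|| = sqrt((-0.4587)^2 + 6.0466^2) = 6.063974
Step 2: Project.
Since ||x|| > R, scale = R/||x|| = 3/6.063974 = 0.494725, proj(x) = scale * x
proj(x) = [-0.22693, 2.991404]
Step 3: Dot product.
a^T * proj(x) = -2*(-0.22693) + 5*2.991404 = 15.4109


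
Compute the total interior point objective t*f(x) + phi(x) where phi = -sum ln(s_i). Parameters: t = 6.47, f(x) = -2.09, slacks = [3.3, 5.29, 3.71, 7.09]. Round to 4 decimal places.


Step 1: Compute log-barrier.
ln values: [1.1939, 1.6658, 1.311, 1.9587]
phi = -(1.1939 + 1.6658 + 1.311 + 1.9587) = -6.1295
Step 2: Compute augmented objective.
t*f(x) = 6.47*-2.09 = -13.5223
Total = -13.5223 - 6.1295 = -19.6518


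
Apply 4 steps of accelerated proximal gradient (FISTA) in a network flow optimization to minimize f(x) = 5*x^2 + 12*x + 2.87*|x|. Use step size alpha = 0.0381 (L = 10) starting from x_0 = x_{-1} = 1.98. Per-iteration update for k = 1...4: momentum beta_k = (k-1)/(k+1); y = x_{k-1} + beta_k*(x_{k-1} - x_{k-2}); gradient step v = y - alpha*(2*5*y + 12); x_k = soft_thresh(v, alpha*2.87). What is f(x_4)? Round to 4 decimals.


FISTA on f(x) = 5*x^2 + 12*x + 2.87*|x|
L = 10, alpha = 0.0381
Iteration 1: beta = 0.0, y = 1.98 + 0.0*(1.98 - 1.98) = 1.98
  grad(y) = 31.8, v = y - alpha*grad = 0.7684
  prox(v) = soft_thresh(0.7684, 0.1093) = 0.6591
Iteration 2: beta = 0.3333, y = 0.6591 + 0.3333*(0.6591 - 1.98) = 0.2188
  grad(y) = 14.1876, v = y - alpha*grad = -0.3218
  prox(v) = soft_thresh(-0.3218, 0.1093) = -0.2124
Iteration 3: beta = 0.5, y = -0.2124 + 0.5*(-0.2124 - 0.6591) = -0.6482
  grad(y) = 5.5181, v = y - alpha*grad = -0.8584
  prox(v) = soft_thresh(-0.8584, 0.1093) = -0.7491
Iteration 4: beta = 0.6, y = -0.7491 + 0.6*(-0.7491 + 0.2124) = -1.0711
  grad(y) = 1.2893, v = y - alpha*grad = -1.1202
  prox(v) = soft_thresh(-1.1202, 0.1093) = -1.0108
f(x_4) = 5*(-1.0108)^2 + 12*(-1.0108) + 2.87*|-1.0108| = -4.12


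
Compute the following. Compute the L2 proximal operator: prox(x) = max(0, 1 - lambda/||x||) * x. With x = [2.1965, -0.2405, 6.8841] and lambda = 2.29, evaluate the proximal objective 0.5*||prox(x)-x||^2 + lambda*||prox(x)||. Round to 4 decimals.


Step 1: Compute ||x||.
||x|| = 7.23
Step 2: Compute scaling factor.
scale = max(0, 1 - 2.29/7.23) = 0.6833
Step 3: prox(x) = [1.5008, -0.1643, 4.7037]
||prox(x)|| = 4.94
Step 4: Proximal objective.
0.5*||prox-x||^2 = 2.6221
lambda*||prox|| = 11.3126
Total = 13.9347


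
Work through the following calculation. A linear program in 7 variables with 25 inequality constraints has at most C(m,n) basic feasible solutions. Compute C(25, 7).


Each vertex corresponds to some choice of n active constraints out of m, so the number of vertices is at most C(m, n) = m! / (n!(m-n)!).
m = 25, n = 7
Numerator: 25 * 24 * 23 * 22 * 21 * 20 * 19
Denominator: 7! = 5040
C(25, 7) = 480700


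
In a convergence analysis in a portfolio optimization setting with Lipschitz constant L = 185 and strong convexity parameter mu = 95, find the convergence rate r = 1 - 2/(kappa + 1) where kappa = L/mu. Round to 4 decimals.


Step 1: Compute the condition number.
kappa = L/mu = 185/95 = 1.9474
Step 2: Compute the convergence rate.
r = 1 - 2/(kappa + 1) = 1 - 2*mu/(L + mu) = (L - mu)/(L + mu) = 90/280 = 0.3214


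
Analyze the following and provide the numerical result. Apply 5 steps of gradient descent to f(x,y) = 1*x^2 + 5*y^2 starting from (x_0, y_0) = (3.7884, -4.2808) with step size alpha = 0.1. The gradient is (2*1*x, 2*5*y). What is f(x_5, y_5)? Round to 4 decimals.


Gradient descent on f(x,y) = 1*x^2 + 5*y^2.
Starting point: (3.7884, -4.2808), alpha = 0.1
Step 1: grad_x = 2*1*3.7884 = 7.5768, grad_y = 2*5*-4.2808 = -42.808
  x_1 = 3.7884 - 0.1*7.5768 = 3.0307
  y_1 = -4.2808 - 0.1*-42.808 = 0.0
Step 2: grad_x = 2*1*3.0307 = 6.0614, grad_y = 2*5*0.0 = 0.0
  x_2 = 3.0307 - 0.1*6.0614 = 2.4246
  y_2 = 0.0 - 0.1*0.0 = 0.0
Step 3: grad_x = 2*1*2.4246 = 4.8492, grad_y = 2*5*0.0 = 0.0
  x_3 = 2.4246 - 0.1*4.8492 = 1.9397
  y_3 = 0.0 - 0.1*0.0 = 0.0
Step 4: grad_x = 2*1*1.9397 = 3.8793, grad_y = 2*5*0.0 = 0.0
  x_4 = 1.9397 - 0.1*3.8793 = 1.5517
  y_4 = 0.0 - 0.1*0.0 = 0.0
Step 5: grad_x = 2*1*1.5517 = 3.1035, grad_y = 2*5*0.0 = 0.0
  x_5 = 1.5517 - 0.1*3.1035 = 1.2414
  y_5 = 0.0 - 0.1*0.0 = 0.0
f(1.2414, 0.0) = 1*1.2414^2 + 5*0.0^2 = 1.541


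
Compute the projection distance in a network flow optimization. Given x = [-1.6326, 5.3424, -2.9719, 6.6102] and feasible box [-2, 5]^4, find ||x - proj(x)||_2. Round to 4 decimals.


Project each component onto [-2, 5].
clip(-1.6326) = -1.6326, clip(5.3424) = 5.0, clip(-2.9719) = -2.0, clip(6.6102) = 5.0
Projection = [-1.6326, 5.0, -2.0, 5.0]
Squared diffs: [0.0, 0.1172, 0.9446, 2.5927]
Distance = sqrt(3.6545) = 1.9117


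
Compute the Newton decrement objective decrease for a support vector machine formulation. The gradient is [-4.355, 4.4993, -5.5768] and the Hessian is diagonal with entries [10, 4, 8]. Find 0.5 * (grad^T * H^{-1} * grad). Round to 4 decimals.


Step 1: H is diagonal, so H^(-1) * g = [-0.4355, 1.1248, -0.6971].
Step 2: g^T H^(-1) g = sum_i g_i^2 / H_ii
  = (-4.355)^2/10 + (4.4993)^2/4 + (-5.5768)^2/8
  = 1.8966 + 5.0609 + 3.8876 = 10.8451
Step 3: Objective decrease = 0.5 * g^T H^(-1) g = 5.4226


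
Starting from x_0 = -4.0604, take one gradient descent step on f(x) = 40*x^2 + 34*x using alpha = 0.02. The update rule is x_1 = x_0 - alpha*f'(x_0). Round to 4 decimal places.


We compute the gradient at x_0 and apply the update.
f'(x) = 80*x + 34
f'(-4.0604) = 80*-4.0604 + 34 = -290.832
x_1 = -4.0604 - 0.02*-290.832 = 1.7562


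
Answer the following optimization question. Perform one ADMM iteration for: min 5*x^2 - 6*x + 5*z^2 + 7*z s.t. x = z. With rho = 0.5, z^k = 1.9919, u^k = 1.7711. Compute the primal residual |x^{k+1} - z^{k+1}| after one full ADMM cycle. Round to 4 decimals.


ADMM iteration with rho = 0.5, z^k = 1.9919, u^k = 1.7711
Step 1: x-update.
Minimize 5*x^2 - 6*x + (0.5/2)*(x - 1.9919 + 1.7711)^2
FOC: (2*5 + 0.5)*x = 6 + 0.5*(1.9919 - 1.7711)
x^{k+1} = 0.5819
Step 2: z-update.
Minimize 5*z^2 + 7*z + (0.5/2)*(0.5819 - z + 1.7711)^2
FOC: (2*5 + 0.5)*z = -7 + 0.5*(0.5819 + 1.7711)
z^{k+1} = -0.5546
Step 3: u-update.
u^{k+1} = 1.7711 + 0.5819 + 0.5546 = 2.9077
Step 4: Primal residual = |0.5819 + 0.5546| = 1.1366


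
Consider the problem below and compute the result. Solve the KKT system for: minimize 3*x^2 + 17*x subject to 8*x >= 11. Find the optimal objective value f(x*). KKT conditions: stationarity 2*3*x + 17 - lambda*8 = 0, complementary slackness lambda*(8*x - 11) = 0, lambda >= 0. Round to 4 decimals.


Step 1: Try lambda = 0 (constraint inactive).
x_unc = -17/(2*3) = -2.8333
Check: 8*-2.8333 = -22.6664 < 11 -- violated!
Step 2: Constraint must be active: 8*x = 11
x* = 11/8 = 1.375
lambda = (2*3*1.375 + 17)/8 = 3.1563
Step 3: Compute optimal value.
f(x*) = 3*1.375^2 + 17*1.375 = 29.0469


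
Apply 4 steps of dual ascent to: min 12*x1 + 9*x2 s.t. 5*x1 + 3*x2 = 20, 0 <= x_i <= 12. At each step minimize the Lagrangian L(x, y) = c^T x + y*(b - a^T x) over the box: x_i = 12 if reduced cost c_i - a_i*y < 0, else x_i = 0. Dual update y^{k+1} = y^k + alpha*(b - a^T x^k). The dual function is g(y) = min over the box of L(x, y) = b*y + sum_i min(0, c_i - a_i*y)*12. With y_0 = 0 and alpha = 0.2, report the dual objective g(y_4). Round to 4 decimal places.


Dual ascent for LP: min 12*x1 + 9*x2, 5*x1 + 3*x2 = 20, 0 <= x_i <= 12
Step 1: y^k = 0.0, reduced costs: (12.0, 9.0)
  x^k = (0.0, 0.0), subgradient = b - a^T x = 20.0
  y^{k+1} = 0.0 + 0.2*20.0 = 4.0
Step 2: y^k = 4.0, reduced costs: (-8.0, -3.0)
  x^k = (12.0, 12.0), subgradient = b - a^T x = -76.0
  y^{k+1} = 4.0 + 0.2*-76.0 = -11.2
Step 3: y^k = -11.2, reduced costs: (68.0, 42.6)
  x^k = (0.0, 0.0), subgradient = b - a^T x = 20.0
  y^{k+1} = -11.2 + 0.2*20.0 = -7.2
Step 4: y^k = -7.2, reduced costs: (48.0, 30.6)
  x^k = (0.0, 0.0), subgradient = b - a^T x = 20.0
  y^{k+1} = -7.2 + 0.2*20.0 = -3.2
Dual objective at y_4 = -3.2: reduced costs (28.0, 18.6), box minimizer x = (0.0, 0.0)
g(y_4) = b*y + (c1 - a1*y)*x1 + (c2 - a2*y)*x2 = 20*(-3.2) + 28.0*0.0 + 18.6*0.0 = -64.0 + 0.0 + 0.0 = -64.0


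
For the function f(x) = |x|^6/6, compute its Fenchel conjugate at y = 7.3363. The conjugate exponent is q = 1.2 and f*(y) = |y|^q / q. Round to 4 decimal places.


The conjugate exponent q satisfies 1/p + 1/q = 1.
p = 6, so q = 6/(6 - 1) = 1.2
|y|^q = 7.3363^1.2 = 10.9288
f*(7.3363) = 10.9288 / 1.2 = 9.1073


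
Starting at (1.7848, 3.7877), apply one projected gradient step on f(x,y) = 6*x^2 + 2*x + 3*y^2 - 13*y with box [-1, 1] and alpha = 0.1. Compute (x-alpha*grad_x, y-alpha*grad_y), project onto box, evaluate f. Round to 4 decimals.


Step 1: Compute gradient at (1.7848, 3.7877).
grad_x = 2*6*1.7848 + 2 = 23.4176
grad_y = 2*3*3.7877 - 13 = 9.7262
Step 2: Gradient step.
x_raw = 1.7848 - 0.1*23.4176 = -0.557
y_raw = 3.7877 - 0.1*9.7262 = 2.8151
Step 3: Project onto [-1, 1].
x_proj = clip(-0.557) = -0.557
y_proj = clip(2.8151) = 1.0
Step 4: Evaluate f.
f(-0.557, 1.0) = -9.2527


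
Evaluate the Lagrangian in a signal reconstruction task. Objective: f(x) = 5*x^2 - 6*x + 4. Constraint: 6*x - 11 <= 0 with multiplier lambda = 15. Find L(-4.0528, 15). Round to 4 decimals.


Step 1: Evaluate f(x).
f(-4.0528) = 5*(-4.0528)^2 - 6*(-4.0528) + 4 = 110.4427
Step 2: Evaluate g(x).
g(-4.0528) = 6*-4.0528 - 11 = -35.3168
Step 3: Compute Lagrangian.
L = 110.4427 + 15*-35.3168 = -419.3093


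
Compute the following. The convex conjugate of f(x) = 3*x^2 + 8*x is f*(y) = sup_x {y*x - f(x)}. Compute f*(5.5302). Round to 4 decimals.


f*(y) = sup_x {y*x - a*x^2 - b*x} = sup_x {(y-b)*x - a*x^2}
FOC: (y - b) - 2a*x = 0 => x* = (y - b)/(2a)
x* = (5.5302 - 8)/(2*3) = -0.4116
f*(5.5302) = (y-b)^2/(4a) = (5.5302 - 8)^2/(4*3)
= 6.0999/12 = 0.5083


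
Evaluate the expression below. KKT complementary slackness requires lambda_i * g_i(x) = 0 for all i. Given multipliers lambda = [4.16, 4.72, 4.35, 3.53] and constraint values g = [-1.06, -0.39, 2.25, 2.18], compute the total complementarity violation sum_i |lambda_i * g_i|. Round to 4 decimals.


KKT complementary slackness check:
lambda_1 * g_1 = 4.16 * -1.06 = -4.4096
lambda_2 * g_2 = 4.72 * -0.39 = -1.8408
lambda_3 * g_3 = 4.35 * 2.25 = 9.7875
lambda_4 * g_4 = 3.53 * 2.18 = 7.6954
Total violation = 4.4096 + 1.8408 + 9.7875 + 7.6954 = 23.7333


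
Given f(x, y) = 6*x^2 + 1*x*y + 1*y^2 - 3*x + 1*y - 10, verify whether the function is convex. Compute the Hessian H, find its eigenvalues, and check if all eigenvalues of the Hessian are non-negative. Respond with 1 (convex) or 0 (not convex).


The Hessian of f(x,y) = 6*x^2 + 1*x*y + 1*y^2 - 3*x + 1*y - 10 is:
H = [[12, 1], [1, 2]]
Trace = 12 + 2 = 14
Determinant = 12*2 - (1)^2 = 23
Discriminant = (14)^2 - 4*23 = 104.0
Eigenvalues: lambda_1 = 1.901, lambda_2 = 12.099
The function is convex.

1


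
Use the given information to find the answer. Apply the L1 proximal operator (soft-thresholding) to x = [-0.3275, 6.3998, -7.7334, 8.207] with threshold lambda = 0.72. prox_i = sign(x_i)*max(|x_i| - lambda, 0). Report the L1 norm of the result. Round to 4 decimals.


Soft-thresholding with lambda = 0.72:
prox(-0.3275) = sign(-0.3275)*max(|-0.3275| - 0.72, 0) = 0.0
prox(6.3998) = sign(6.3998)*max(|6.3998| - 0.72, 0) = 5.6798
prox(-7.7334) = sign(-7.7334)*max(|-7.7334| - 0.72, 0) = -7.0134
prox(8.207) = sign(8.207)*max(|8.207| - 0.72, 0) = 7.487
prox(x) = [0.0, 5.6798, -7.0134, 7.487]
||prox(x)||_1 = 0.0 + 5.6798 + 7.0134 + 7.487 = 20.1802


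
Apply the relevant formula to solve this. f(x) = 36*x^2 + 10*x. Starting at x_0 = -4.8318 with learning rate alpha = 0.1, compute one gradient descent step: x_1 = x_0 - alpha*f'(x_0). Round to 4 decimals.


We compute the gradient at x_0 and apply the update.
f'(x) = 72*x + 10
f'(-4.8318) = 72*-4.8318 + 10 = -337.8896
x_1 = -4.8318 - 0.1*-337.8896 = 28.9572


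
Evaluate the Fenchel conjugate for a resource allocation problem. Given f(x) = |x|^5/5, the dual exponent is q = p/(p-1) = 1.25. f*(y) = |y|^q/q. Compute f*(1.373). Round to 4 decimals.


The conjugate exponent q satisfies 1/p + 1/q = 1.
p = 5, so q = 5/(5 - 1) = 1.25
|y|^q = 1.373^1.25 = 1.4862
f*(1.373) = 1.4862 / 1.25 = 1.189


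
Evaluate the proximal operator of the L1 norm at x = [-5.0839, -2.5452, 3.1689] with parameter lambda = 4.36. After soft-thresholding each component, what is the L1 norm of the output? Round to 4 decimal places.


Soft-thresholding with lambda = 4.36:
prox(-5.0839) = sign(-5.0839)*max(|-5.0839| - 4.36, 0) = -0.7239
prox(-2.5452) = sign(-2.5452)*max(|-2.5452| - 4.36, 0) = 0.0
prox(3.1689) = sign(3.1689)*max(|3.1689| - 4.36, 0) = 0.0
prox(x) = [-0.7239, 0.0, 0.0]
||prox(x)||_1 = 0.7239 + 0.0 + 0.0 = 0.7239


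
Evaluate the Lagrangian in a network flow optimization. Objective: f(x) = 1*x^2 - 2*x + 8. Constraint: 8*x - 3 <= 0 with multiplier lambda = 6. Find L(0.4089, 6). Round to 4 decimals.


Step 1: Evaluate f(x).
f(0.4089) = 1*0.4089^2 - 2*0.4089 + 8 = 7.3494
Step 2: Evaluate g(x).
g(0.4089) = 8*0.4089 - 3 = 0.2712
Step 3: Compute Lagrangian.
L = 7.3494 + 6*0.2712 = 8.9766


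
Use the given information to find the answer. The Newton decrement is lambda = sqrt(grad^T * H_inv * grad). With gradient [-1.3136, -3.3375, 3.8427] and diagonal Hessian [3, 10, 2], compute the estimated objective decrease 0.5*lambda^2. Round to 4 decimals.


Step 1: H is diagonal, so H^(-1) * g = [-0.4379, -0.3338, 1.9214].
Step 2: g^T H^(-1) g = sum_i g_i^2 / H_ii
  = (-1.3136)^2/3 + (-3.3375)^2/10 + (3.8427)^2/2
  = 0.5752 + 1.1139 + 7.3832 = 9.0722
Step 3: Objective decrease = 0.5 * g^T H^(-1) g = 4.5361


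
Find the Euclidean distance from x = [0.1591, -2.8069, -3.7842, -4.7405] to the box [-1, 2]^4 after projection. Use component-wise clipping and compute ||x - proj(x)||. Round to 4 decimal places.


Project each component onto [-1, 2].
clip(0.1591) = 0.1591, clip(-2.8069) = -1.0, clip(-3.7842) = -1.0, clip(-4.7405) = -1.0
Projection = [0.1591, -1.0, -1.0, -1.0]
Squared diffs: [0.0, 3.2649, 7.7518, 13.9913]
Distance = sqrt(25.008) = 5.0008


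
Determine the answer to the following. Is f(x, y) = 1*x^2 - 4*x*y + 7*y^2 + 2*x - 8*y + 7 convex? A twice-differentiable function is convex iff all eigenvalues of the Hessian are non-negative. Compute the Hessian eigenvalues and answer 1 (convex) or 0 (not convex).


The Hessian of f(x,y) = 1*x^2 - 4*x*y + 7*y^2 + 2*x - 8*y + 7 is:
H = [[2, -4], [-4, 14]]
Trace = 2 + 14 = 16
Determinant = 2*14 - (-4)^2 = 12
Discriminant = (16)^2 - 4*12 = 208.0
Eigenvalues: lambda_1 = 0.7889, lambda_2 = 15.2111
The function is convex.

1


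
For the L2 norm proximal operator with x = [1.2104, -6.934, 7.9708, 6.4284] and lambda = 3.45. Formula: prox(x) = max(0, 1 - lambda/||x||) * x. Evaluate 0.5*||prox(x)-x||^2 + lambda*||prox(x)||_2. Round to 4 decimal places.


Step 1: Compute ||x||.
||x|| = 12.4259
Step 2: Compute scaling factor.
scale = max(0, 1 - 3.45/12.4259) = 0.7224
Step 3: prox(x) = [0.8743, -5.0088, 5.7577, 4.6436]
||prox(x)|| = 8.9759
Step 4: Proximal objective.
0.5*||prox-x||^2 = 5.9513
lambda*||prox|| = 30.9669
Total = 36.9182


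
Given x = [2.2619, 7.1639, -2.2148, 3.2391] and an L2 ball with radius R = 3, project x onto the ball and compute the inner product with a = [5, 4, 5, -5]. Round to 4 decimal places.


Step 1: Compute ||x|| (intermediates to 6 decimals).
||x|| = sqrt(2.2619^2 + 7.1639^2 + (-2.2148)^2 + 3.2391^2) = 8.475539
Step 2: Project.
Since ||x|| > R, scale = R/||x|| = 3/8.475539 = 0.35396, proj(x) = scale * x
proj(x) = [0.800622, 2.535734, -0.783951, 1.146512]
Step 3: Dot product.
a^T * proj(x) = 5*0.800622 + 4*2.535734 + 5*(-0.783951) - 5*1.146512 = 4.4937


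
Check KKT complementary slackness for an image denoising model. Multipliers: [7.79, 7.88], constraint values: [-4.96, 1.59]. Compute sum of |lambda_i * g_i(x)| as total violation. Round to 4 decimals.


KKT complementary slackness check:
lambda_1 * g_1 = 7.79 * -4.96 = -38.6384
lambda_2 * g_2 = 7.88 * 1.59 = 12.5292
Total violation = 38.6384 + 12.5292 = 51.1676


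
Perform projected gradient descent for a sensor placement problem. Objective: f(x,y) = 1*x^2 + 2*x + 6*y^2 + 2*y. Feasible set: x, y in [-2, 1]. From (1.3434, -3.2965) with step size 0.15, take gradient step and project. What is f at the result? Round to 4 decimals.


Step 1: Compute gradient at (1.3434, -3.2965).
grad_x = 2*1*1.3434 + 2 = 4.6868
grad_y = 2*6*-3.2965 + 2 = -37.558
Step 2: Gradient step.
x_raw = 1.3434 - 0.15*4.6868 = 0.6404
y_raw = -3.2965 - 0.15*-37.558 = 2.3372
Step 3: Project onto [-2, 1].
x_proj = clip(0.6404) = 0.6404
y_proj = clip(2.3372) = 1.0
Step 4: Evaluate f.
f(0.6404, 1.0) = 9.6908


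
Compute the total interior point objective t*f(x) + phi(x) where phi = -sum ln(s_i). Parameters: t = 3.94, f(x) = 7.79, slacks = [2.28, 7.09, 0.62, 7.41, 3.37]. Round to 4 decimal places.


Step 1: Compute log-barrier.
ln values: [0.8242, 1.9587, -0.478, 2.0028, 1.2149]
phi = -(0.8242 + 1.9587 - 0.478 + 2.0028 + 1.2149) = -5.5226
Step 2: Compute augmented objective.
t*f(x) = 3.94*7.79 = 30.6926
Total = 30.6926 - 5.5226 = 25.17


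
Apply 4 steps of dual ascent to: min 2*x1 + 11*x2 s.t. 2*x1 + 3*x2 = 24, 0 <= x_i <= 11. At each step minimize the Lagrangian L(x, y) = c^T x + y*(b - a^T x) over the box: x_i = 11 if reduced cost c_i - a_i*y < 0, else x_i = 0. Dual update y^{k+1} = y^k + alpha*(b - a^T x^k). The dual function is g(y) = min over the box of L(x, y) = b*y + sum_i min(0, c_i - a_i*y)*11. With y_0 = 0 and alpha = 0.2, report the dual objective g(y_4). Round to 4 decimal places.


Dual ascent for LP: min 2*x1 + 11*x2, 2*x1 + 3*x2 = 24, 0 <= x_i <= 11
Step 1: y^k = 0.0, reduced costs: (2.0, 11.0)
  x^k = (0.0, 0.0), subgradient = b - a^T x = 24.0
  y^{k+1} = 0.0 + 0.2*24.0 = 4.8
Step 2: y^k = 4.8, reduced costs: (-7.6, -3.4)
  x^k = (11.0, 11.0), subgradient = b - a^T x = -31.0
  y^{k+1} = 4.8 + 0.2*-31.0 = -1.4
Step 3: y^k = -1.4, reduced costs: (4.8, 15.2)
  x^k = (0.0, 0.0), subgradient = b - a^T x = 24.0
  y^{k+1} = -1.4 + 0.2*24.0 = 3.4
Step 4: y^k = 3.4, reduced costs: (-4.8, 0.8)
  x^k = (11.0, 0.0), subgradient = b - a^T x = 2.0
  y^{k+1} = 3.4 + 0.2*2.0 = 3.8
Dual objective at y_4 = 3.8: reduced costs (-5.6, -0.4), box minimizer x = (11.0, 11.0)
g(y_4) = b*y + (c1 - a1*y)*x1 + (c2 - a2*y)*x2 = 24*3.8 + (-5.6)*11.0 + (-0.4)*11.0 = 91.2 - 61.6 - 4.4 = 25.2


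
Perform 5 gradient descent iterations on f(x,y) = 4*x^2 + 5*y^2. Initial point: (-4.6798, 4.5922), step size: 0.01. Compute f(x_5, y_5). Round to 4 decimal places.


Gradient descent on f(x,y) = 4*x^2 + 5*y^2.
Starting point: (-4.6798, 4.5922), alpha = 0.01
Step 1: grad_x = 2*4*-4.6798 = -37.4384, grad_y = 2*5*4.5922 = 45.922
  x_1 = -4.6798 - 0.01*-37.4384 = -4.3054
  y_1 = 4.5922 - 0.01*45.922 = 4.133
Step 2: grad_x = 2*4*-4.3054 = -34.4433, grad_y = 2*5*4.133 = 41.3298
  x_2 = -4.3054 - 0.01*-34.4433 = -3.961
  y_2 = 4.133 - 0.01*41.3298 = 3.7197
Step 3: grad_x = 2*4*-3.961 = -31.6879, grad_y = 2*5*3.7197 = 37.1968
  x_3 = -3.961 - 0.01*-31.6879 = -3.6441
  y_3 = 3.7197 - 0.01*37.1968 = 3.3477
Step 4: grad_x = 2*4*-3.6441 = -29.1528, grad_y = 2*5*3.3477 = 33.4771
  x_4 = -3.6441 - 0.01*-29.1528 = -3.3526
  y_4 = 3.3477 - 0.01*33.4771 = 3.0129
Step 5: grad_x = 2*4*-3.3526 = -26.8206, grad_y = 2*5*3.0129 = 30.1294
  x_5 = -3.3526 - 0.01*-26.8206 = -3.0844
  y_5 = 3.0129 - 0.01*30.1294 = 2.7116
f(-3.0844, 2.7116) = 4*(-3.0844)^2 + 5*2.7116^2 = 74.8185


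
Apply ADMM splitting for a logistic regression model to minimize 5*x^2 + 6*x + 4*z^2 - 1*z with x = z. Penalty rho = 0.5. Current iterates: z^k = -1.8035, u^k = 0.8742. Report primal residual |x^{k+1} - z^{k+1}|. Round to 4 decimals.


ADMM iteration with rho = 0.5, z^k = -1.8035, u^k = 0.8742
Step 1: x-update.
Minimize 5*x^2 + 6*x + (0.5/2)*(x + 1.8035 + 0.8742)^2
FOC: (2*5 + 0.5)*x = -6 + 0.5*(-1.8035 - 0.8742)
x^{k+1} = -0.6989
Step 2: z-update.
Minimize 4*z^2 - 1*z + (0.5/2)*(-0.6989 - z + 0.8742)^2
FOC: (2*4 + 0.5)*z = 1 + 0.5*(-0.6989 + 0.8742)
z^{k+1} = 0.128
Step 3: u-update.
u^{k+1} = 0.8742 - 0.6989 - 0.128 = 0.0473
Step 4: Primal residual = |-0.6989 - 0.128| = 0.8269


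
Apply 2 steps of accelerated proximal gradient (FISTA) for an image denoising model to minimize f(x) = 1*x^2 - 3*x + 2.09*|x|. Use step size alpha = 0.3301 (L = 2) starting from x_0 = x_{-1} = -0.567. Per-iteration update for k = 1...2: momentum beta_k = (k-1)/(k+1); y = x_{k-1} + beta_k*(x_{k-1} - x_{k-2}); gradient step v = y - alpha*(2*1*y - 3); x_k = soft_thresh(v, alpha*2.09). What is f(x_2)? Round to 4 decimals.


FISTA on f(x) = 1*x^2 - 3*x + 2.09*|x|
L = 2, alpha = 0.3301
Iteration 1: beta = 0.0, y = -0.567 + 0.0*(-0.567 + 0.567) = -0.567
  grad(y) = -4.134, v = y - alpha*grad = 0.7976
  prox(v) = soft_thresh(0.7976, 0.6899) = 0.1077
Iteration 2: beta = 0.3333, y = 0.1077 + 0.3333*(0.1077 + 0.567) = 0.3326
  grad(y) = -2.3347, v = y - alpha*grad = 1.1033
  prox(v) = soft_thresh(1.1033, 0.6899) = 0.4134
f(x_2) = 1*0.4134^2 - 3*0.4134 + 2.09*|0.4134| = -0.2053


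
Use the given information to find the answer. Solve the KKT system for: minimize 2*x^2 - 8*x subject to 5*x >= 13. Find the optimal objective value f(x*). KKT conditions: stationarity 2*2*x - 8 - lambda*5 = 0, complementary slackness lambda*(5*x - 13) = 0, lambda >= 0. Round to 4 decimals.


Step 1: Try lambda = 0 (constraint inactive).
x_unc = 8/(2*2) = 2.0
Check: 5*2.0 = 10.0 < 13 -- violated!
Step 2: Constraint must be active: 5*x = 13
x* = 13/5 = 2.6
lambda = (2*2*2.6 - 8)/5 = 0.48
Step 3: Compute optimal value.
f(x*) = 2*2.6^2 - 8*2.6 = -7.28


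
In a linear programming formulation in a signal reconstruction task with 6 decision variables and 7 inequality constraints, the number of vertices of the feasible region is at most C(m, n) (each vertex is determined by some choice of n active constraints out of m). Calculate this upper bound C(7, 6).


Each vertex corresponds to some choice of n active constraints out of m, so the number of vertices is at most C(m, n) = m! / (n!(m-n)!).
m = 7, n = 6
Numerator: 7 * 6 * 5 * 4 * 3 * 2
Denominator: 6! = 720
C(7, 6) = 7


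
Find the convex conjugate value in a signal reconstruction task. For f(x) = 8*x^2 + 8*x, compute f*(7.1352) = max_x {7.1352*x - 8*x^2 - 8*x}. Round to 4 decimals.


f*(y) = sup_x {y*x - a*x^2 - b*x} = sup_x {(y-b)*x - a*x^2}
FOC: (y - b) - 2a*x = 0 => x* = (y - b)/(2a)
x* = (7.1352 - 8)/(2*8) = -0.0541
f*(7.1352) = (y-b)^2/(4a) = (7.1352 - 8)^2/(4*8)
= 0.7479/32 = 0.0234


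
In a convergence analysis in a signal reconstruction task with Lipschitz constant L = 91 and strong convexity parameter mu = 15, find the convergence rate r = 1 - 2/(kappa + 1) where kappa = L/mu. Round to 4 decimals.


Step 1: Compute the condition number.
kappa = L/mu = 91/15 = 6.0667
Step 2: Compute the convergence rate.
r = 1 - 2/(kappa + 1) = 1 - 2*mu/(L + mu) = (L - mu)/(L + mu) = 76/106 = 0.717


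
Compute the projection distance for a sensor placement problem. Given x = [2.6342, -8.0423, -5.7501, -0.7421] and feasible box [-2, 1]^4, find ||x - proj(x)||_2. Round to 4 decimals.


Project each component onto [-2, 1].
clip(2.6342) = 1.0, clip(-8.0423) = -2.0, clip(-5.7501) = -2.0, clip(-0.7421) = -0.7421
Projection = [1.0, -2.0, -2.0, -0.7421]
Squared diffs: [2.6706, 36.5094, 14.0633, 0.0]
Distance = sqrt(53.2433) = 7.2968


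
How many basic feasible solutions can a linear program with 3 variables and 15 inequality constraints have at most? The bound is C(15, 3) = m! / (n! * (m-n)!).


Each vertex corresponds to some choice of n active constraints out of m, so the number of vertices is at most C(m, n) = m! / (n!(m-n)!).
m = 15, n = 3
Numerator: 15 * 14 * 13
Denominator: 3! = 6
C(15, 3) = 455


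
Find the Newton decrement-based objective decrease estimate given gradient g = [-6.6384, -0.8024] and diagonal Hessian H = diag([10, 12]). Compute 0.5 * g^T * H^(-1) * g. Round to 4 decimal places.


Step 1: H is diagonal, so H^(-1) * g = [-0.6638, -0.0669].
Step 2: g^T H^(-1) g = sum_i g_i^2 / H_ii
  = (-6.6384)^2/10 + (-0.8024)^2/12
  = 4.4068 + 0.0537 = 4.4605
Step 3: Objective decrease = 0.5 * g^T H^(-1) g = 2.2302


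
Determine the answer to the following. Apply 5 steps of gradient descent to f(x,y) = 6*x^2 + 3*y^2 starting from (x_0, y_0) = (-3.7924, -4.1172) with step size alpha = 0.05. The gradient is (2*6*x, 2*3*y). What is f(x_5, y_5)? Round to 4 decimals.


Gradient descent on f(x,y) = 6*x^2 + 3*y^2.
Starting point: (-3.7924, -4.1172), alpha = 0.05
Step 1: grad_x = 2*6*-3.7924 = -45.5088, grad_y = 2*3*-4.1172 = -24.7032
  x_1 = -3.7924 - 0.05*-45.5088 = -1.517
  y_1 = -4.1172 - 0.05*-24.7032 = -2.882
Step 2: grad_x = 2*6*-1.517 = -18.2035, grad_y = 2*3*-2.882 = -17.2922
  x_2 = -1.517 - 0.05*-18.2035 = -0.6068
  y_2 = -2.882 - 0.05*-17.2922 = -2.0174
Step 3: grad_x = 2*6*-0.6068 = -7.2814, grad_y = 2*3*-2.0174 = -12.1046
  x_3 = -0.6068 - 0.05*-7.2814 = -0.2427
  y_3 = -2.0174 - 0.05*-12.1046 = -1.4122
Step 4: grad_x = 2*6*-0.2427 = -2.9126, grad_y = 2*3*-1.4122 = -8.4732
  x_4 = -0.2427 - 0.05*-2.9126 = -0.0971
  y_4 = -1.4122 - 0.05*-8.4732 = -0.9885
Step 5: grad_x = 2*6*-0.0971 = -1.165, grad_y = 2*3*-0.9885 = -5.9312
  x_5 = -0.0971 - 0.05*-1.165 = -0.0388
  y_5 = -0.9885 - 0.05*-5.9312 = -0.692
f(-0.0388, -0.692) = 6*(-0.0388)^2 + 3*(-0.692)^2 = 1.4455


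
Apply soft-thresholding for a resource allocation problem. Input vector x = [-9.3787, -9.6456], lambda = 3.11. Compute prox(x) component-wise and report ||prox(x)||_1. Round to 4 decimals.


Soft-thresholding with lambda = 3.11:
prox(-9.3787) = sign(-9.3787)*max(|-9.3787| - 3.11, 0) = -6.2687
prox(-9.6456) = sign(-9.6456)*max(|-9.6456| - 3.11, 0) = -6.5356
prox(x) = [-6.2687, -6.5356]
||prox(x)||_1 = 6.2687 + 6.5356 = 12.8043


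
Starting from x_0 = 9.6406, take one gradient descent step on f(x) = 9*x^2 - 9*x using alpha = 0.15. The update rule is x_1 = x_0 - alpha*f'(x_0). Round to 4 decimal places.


We compute the gradient at x_0 and apply the update.
f'(x) = 18*x - 9
f'(9.6406) = 18*9.6406 - 9 = 164.5308
x_1 = 9.6406 - 0.15*164.5308 = -15.039


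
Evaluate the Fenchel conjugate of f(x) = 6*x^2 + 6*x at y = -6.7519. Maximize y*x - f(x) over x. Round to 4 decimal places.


f*(y) = sup_x {y*x - a*x^2 - b*x} = sup_x {(y-b)*x - a*x^2}
FOC: (y - b) - 2a*x = 0 => x* = (y - b)/(2a)
x* = (-6.7519 - 6)/(2*6) = -1.0627
f*(-6.7519) = (y-b)^2/(4a) = (-6.7519 - 6)^2/(4*6)
= 162.611/24 = 6.7755


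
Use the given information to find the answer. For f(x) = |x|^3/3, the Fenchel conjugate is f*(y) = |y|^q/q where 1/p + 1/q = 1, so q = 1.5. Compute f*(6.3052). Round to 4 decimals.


The conjugate exponent q satisfies 1/p + 1/q = 1.
p = 3, so q = 3/(3 - 1) = 1.5
|y|^q = 6.3052^1.5 = 15.8325
f*(6.3052) = 15.8325 / 1.5 = 10.555


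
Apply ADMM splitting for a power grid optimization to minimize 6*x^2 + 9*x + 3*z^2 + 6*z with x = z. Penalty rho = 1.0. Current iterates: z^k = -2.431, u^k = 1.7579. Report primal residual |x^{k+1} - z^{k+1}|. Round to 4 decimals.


ADMM iteration with rho = 1.0, z^k = -2.431, u^k = 1.7579
Step 1: x-update.
Minimize 6*x^2 + 9*x + (1.0/2)*(x + 2.431 + 1.7579)^2
FOC: (2*6 + 1.0)*x = -9 + 1.0*(-2.431 - 1.7579)
x^{k+1} = -1.0145
Step 2: z-update.
Minimize 3*z^2 + 6*z + (1.0/2)*(-1.0145 - z + 1.7579)^2
FOC: (2*3 + 1.0)*z = -6 + 1.0*(-1.0145 + 1.7579)
z^{k+1} = -0.7509
Step 3: u-update.
u^{k+1} = 1.7579 - 1.0145 + 0.7509 = 1.4943
Step 4: Primal residual = |-1.0145 + 0.7509| = 0.2636


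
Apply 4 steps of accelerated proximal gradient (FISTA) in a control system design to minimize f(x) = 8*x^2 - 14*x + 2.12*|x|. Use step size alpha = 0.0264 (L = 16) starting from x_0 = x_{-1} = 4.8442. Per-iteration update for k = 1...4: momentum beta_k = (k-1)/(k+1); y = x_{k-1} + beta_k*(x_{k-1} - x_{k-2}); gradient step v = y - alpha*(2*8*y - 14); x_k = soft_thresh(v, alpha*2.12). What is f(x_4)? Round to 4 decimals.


FISTA on f(x) = 8*x^2 - 14*x + 2.12*|x|
L = 16, alpha = 0.0264
Iteration 1: beta = 0.0, y = 4.8442 + 0.0*(4.8442 - 4.8442) = 4.8442
  grad(y) = 63.5072, v = y - alpha*grad = 3.1676
  prox(v) = soft_thresh(3.1676, 0.056) = 3.1116
Iteration 2: beta = 0.3333, y = 3.1116 + 0.3333*(3.1116 - 4.8442) = 2.5341
  grad(y) = 26.546, v = y - alpha*grad = 1.8333
  prox(v) = soft_thresh(1.8333, 0.056) = 1.7773
Iteration 3: beta = 0.5, y = 1.7773 + 0.5*(1.7773 - 3.1116) = 1.1102
  grad(y) = 3.7631, v = y - alpha*grad = 1.0108
  prox(v) = soft_thresh(1.0108, 0.056) = 0.9549
Iteration 4: beta = 0.6, y = 0.9549 + 0.6*(0.9549 - 1.7773) = 0.4614
  grad(y) = -6.6176, v = y - alpha*grad = 0.6361
  prox(v) = soft_thresh(0.6361, 0.056) = 0.5801
f(x_4) = 8*0.5801^2 - 14*0.5801 + 2.12*|0.5801| = -4.1996


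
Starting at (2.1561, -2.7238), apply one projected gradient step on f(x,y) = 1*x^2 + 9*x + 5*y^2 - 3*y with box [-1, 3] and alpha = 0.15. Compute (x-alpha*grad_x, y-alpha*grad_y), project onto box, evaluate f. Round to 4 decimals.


Step 1: Compute gradient at (2.1561, -2.7238).
grad_x = 2*1*2.1561 + 9 = 13.3122
grad_y = 2*5*-2.7238 - 3 = -30.238
Step 2: Gradient step.
x_raw = 2.1561 - 0.15*13.3122 = 0.1593
y_raw = -2.7238 - 0.15*-30.238 = 1.8119
Step 3: Project onto [-1, 3].
x_proj = clip(0.1593) = 0.1593
y_proj = clip(1.8119) = 1.8119
Step 4: Evaluate f.
f(0.1593, 1.8119) = 12.438


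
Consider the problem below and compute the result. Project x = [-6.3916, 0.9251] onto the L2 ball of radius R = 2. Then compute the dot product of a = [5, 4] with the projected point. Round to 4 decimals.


Step 1: Compute ||x|| (intermediates to 6 decimals).
||x|| = sqrt((-6.3916)^2 + 0.9251^2) = 6.458201
Step 2: Project.
Since ||x|| > R, scale = R/||x|| = 2/6.458201 = 0.309684, proj(x) = scale * x
proj(x) = [-1.979376, 0.286489]
Step 3: Dot product.
a^T * proj(x) = 5*(-1.979376) + 4*0.286489 = -8.7509


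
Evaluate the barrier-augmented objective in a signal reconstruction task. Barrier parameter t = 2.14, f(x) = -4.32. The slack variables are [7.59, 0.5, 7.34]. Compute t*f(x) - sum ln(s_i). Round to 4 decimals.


Step 1: Compute log-barrier.
ln values: [2.0268, -0.6931, 1.9933]
phi = -(2.0268 - 0.6931 + 1.9933) = -3.327
Step 2: Compute augmented objective.
t*f(x) = 2.14*-4.32 = -9.2448
Total = -9.2448 - 3.327 = -12.5718


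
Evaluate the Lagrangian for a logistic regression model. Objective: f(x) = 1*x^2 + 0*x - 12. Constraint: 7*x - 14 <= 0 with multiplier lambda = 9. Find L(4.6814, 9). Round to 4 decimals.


Step 1: Evaluate f(x).
f(4.6814) = 1*4.6814^2 + 0*4.6814 - 12 = 9.9155
Step 2: Evaluate g(x).
g(4.6814) = 7*4.6814 - 14 = 18.7698
Step 3: Compute Lagrangian.
L = 9.9155 + 9*18.7698 = 178.8437


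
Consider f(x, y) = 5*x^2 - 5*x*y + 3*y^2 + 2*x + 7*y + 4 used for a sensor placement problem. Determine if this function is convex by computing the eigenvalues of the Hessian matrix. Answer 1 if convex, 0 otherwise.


The Hessian of f(x,y) = 5*x^2 - 5*x*y + 3*y^2 + 2*x + 7*y + 4 is:
H = [[10, -5], [-5, 6]]
Trace = 10 + 6 = 16
Determinant = 10*6 - (-5)^2 = 35
Discriminant = (16)^2 - 4*35 = 116.0
Eigenvalues: lambda_1 = 2.6148, lambda_2 = 13.3852
The function is convex.

1


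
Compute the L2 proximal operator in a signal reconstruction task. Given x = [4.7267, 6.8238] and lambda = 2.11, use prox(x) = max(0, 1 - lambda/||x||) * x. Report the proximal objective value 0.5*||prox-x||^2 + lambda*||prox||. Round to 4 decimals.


Step 1: Compute ||x||.
||x|| = 8.301
Step 2: Compute scaling factor.
scale = max(0, 1 - 2.11/8.301) = 0.7458
Step 3: prox(x) = [3.5252, 5.0893]
||prox(x)|| = 6.191
Step 4: Proximal objective.
0.5*||prox-x||^2 = 2.2261
lambda*||prox|| = 13.063
Total = 15.289
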